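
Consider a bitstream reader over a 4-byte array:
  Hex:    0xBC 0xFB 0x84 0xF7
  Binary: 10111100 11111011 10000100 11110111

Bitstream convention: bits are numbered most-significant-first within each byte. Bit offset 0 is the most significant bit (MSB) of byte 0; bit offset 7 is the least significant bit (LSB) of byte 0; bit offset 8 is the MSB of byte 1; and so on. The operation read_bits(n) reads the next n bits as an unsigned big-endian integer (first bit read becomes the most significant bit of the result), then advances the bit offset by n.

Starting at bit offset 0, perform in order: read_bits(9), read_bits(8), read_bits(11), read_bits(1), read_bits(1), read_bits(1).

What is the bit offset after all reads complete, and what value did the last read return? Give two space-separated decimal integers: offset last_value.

Answer: 31 1

Derivation:
Read 1: bits[0:9] width=9 -> value=377 (bin 101111001); offset now 9 = byte 1 bit 1; 23 bits remain
Read 2: bits[9:17] width=8 -> value=247 (bin 11110111); offset now 17 = byte 2 bit 1; 15 bits remain
Read 3: bits[17:28] width=11 -> value=79 (bin 00001001111); offset now 28 = byte 3 bit 4; 4 bits remain
Read 4: bits[28:29] width=1 -> value=0 (bin 0); offset now 29 = byte 3 bit 5; 3 bits remain
Read 5: bits[29:30] width=1 -> value=1 (bin 1); offset now 30 = byte 3 bit 6; 2 bits remain
Read 6: bits[30:31] width=1 -> value=1 (bin 1); offset now 31 = byte 3 bit 7; 1 bits remain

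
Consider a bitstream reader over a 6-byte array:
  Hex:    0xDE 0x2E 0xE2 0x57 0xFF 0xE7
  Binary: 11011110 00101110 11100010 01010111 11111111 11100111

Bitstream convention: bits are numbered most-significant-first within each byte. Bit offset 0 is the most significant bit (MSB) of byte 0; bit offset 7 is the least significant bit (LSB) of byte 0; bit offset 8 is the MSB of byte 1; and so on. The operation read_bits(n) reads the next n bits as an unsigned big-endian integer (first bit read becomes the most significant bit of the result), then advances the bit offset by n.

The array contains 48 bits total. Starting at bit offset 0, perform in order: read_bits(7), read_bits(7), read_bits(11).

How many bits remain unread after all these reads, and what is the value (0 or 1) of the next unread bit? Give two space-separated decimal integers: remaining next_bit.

Answer: 23 1

Derivation:
Read 1: bits[0:7] width=7 -> value=111 (bin 1101111); offset now 7 = byte 0 bit 7; 41 bits remain
Read 2: bits[7:14] width=7 -> value=11 (bin 0001011); offset now 14 = byte 1 bit 6; 34 bits remain
Read 3: bits[14:25] width=11 -> value=1476 (bin 10111000100); offset now 25 = byte 3 bit 1; 23 bits remain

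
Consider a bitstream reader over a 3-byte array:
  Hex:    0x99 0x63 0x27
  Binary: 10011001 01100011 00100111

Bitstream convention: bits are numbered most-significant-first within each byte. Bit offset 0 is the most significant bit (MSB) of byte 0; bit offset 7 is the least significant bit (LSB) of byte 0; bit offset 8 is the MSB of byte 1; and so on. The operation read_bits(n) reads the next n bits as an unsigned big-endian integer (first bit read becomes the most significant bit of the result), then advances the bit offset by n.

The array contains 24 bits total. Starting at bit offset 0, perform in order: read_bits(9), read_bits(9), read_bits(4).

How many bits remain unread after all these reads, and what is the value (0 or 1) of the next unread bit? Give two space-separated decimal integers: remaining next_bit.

Answer: 2 1

Derivation:
Read 1: bits[0:9] width=9 -> value=306 (bin 100110010); offset now 9 = byte 1 bit 1; 15 bits remain
Read 2: bits[9:18] width=9 -> value=396 (bin 110001100); offset now 18 = byte 2 bit 2; 6 bits remain
Read 3: bits[18:22] width=4 -> value=9 (bin 1001); offset now 22 = byte 2 bit 6; 2 bits remain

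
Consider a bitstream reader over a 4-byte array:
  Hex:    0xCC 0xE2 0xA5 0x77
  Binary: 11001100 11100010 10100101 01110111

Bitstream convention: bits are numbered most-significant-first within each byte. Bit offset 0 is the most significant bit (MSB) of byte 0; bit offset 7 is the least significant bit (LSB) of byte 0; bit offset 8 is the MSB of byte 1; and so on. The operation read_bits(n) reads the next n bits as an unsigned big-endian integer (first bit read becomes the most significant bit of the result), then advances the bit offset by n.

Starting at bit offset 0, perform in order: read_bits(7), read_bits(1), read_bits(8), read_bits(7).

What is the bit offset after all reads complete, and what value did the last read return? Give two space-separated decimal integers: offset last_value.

Answer: 23 82

Derivation:
Read 1: bits[0:7] width=7 -> value=102 (bin 1100110); offset now 7 = byte 0 bit 7; 25 bits remain
Read 2: bits[7:8] width=1 -> value=0 (bin 0); offset now 8 = byte 1 bit 0; 24 bits remain
Read 3: bits[8:16] width=8 -> value=226 (bin 11100010); offset now 16 = byte 2 bit 0; 16 bits remain
Read 4: bits[16:23] width=7 -> value=82 (bin 1010010); offset now 23 = byte 2 bit 7; 9 bits remain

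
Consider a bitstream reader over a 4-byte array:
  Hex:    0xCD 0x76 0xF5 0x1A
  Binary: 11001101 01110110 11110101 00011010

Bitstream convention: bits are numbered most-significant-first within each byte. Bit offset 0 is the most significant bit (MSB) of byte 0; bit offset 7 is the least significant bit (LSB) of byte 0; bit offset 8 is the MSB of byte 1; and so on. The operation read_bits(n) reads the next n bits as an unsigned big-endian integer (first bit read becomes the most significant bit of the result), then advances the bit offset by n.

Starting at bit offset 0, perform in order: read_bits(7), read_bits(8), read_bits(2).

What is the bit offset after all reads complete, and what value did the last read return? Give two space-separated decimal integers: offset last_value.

Read 1: bits[0:7] width=7 -> value=102 (bin 1100110); offset now 7 = byte 0 bit 7; 25 bits remain
Read 2: bits[7:15] width=8 -> value=187 (bin 10111011); offset now 15 = byte 1 bit 7; 17 bits remain
Read 3: bits[15:17] width=2 -> value=1 (bin 01); offset now 17 = byte 2 bit 1; 15 bits remain

Answer: 17 1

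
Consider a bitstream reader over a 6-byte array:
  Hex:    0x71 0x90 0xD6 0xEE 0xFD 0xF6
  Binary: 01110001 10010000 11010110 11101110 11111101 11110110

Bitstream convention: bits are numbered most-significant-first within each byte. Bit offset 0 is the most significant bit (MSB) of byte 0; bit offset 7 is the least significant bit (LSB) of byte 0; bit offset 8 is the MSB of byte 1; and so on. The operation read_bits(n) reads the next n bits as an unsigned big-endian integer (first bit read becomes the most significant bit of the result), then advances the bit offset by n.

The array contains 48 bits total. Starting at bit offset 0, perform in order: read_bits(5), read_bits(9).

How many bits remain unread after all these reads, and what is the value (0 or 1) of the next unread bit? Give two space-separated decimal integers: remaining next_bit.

Answer: 34 0

Derivation:
Read 1: bits[0:5] width=5 -> value=14 (bin 01110); offset now 5 = byte 0 bit 5; 43 bits remain
Read 2: bits[5:14] width=9 -> value=100 (bin 001100100); offset now 14 = byte 1 bit 6; 34 bits remain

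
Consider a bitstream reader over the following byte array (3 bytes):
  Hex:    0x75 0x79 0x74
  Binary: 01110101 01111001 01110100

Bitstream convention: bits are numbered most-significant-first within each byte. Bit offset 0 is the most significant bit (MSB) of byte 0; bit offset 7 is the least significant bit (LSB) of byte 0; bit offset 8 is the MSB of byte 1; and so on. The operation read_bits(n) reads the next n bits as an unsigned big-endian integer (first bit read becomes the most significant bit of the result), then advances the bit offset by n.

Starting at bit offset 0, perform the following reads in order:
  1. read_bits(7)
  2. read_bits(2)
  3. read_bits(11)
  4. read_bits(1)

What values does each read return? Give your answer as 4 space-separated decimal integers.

Answer: 58 2 1943 0

Derivation:
Read 1: bits[0:7] width=7 -> value=58 (bin 0111010); offset now 7 = byte 0 bit 7; 17 bits remain
Read 2: bits[7:9] width=2 -> value=2 (bin 10); offset now 9 = byte 1 bit 1; 15 bits remain
Read 3: bits[9:20] width=11 -> value=1943 (bin 11110010111); offset now 20 = byte 2 bit 4; 4 bits remain
Read 4: bits[20:21] width=1 -> value=0 (bin 0); offset now 21 = byte 2 bit 5; 3 bits remain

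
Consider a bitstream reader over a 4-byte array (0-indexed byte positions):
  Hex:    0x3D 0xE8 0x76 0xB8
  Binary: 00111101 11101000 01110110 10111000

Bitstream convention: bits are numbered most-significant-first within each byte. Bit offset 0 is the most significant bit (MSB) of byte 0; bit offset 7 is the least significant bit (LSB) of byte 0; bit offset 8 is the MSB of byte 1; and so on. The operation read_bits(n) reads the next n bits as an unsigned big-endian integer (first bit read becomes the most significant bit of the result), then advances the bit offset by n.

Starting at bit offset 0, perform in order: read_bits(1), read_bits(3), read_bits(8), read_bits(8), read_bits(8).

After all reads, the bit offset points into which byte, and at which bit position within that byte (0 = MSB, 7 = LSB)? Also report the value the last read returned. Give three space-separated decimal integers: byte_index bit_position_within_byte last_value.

Answer: 3 4 107

Derivation:
Read 1: bits[0:1] width=1 -> value=0 (bin 0); offset now 1 = byte 0 bit 1; 31 bits remain
Read 2: bits[1:4] width=3 -> value=3 (bin 011); offset now 4 = byte 0 bit 4; 28 bits remain
Read 3: bits[4:12] width=8 -> value=222 (bin 11011110); offset now 12 = byte 1 bit 4; 20 bits remain
Read 4: bits[12:20] width=8 -> value=135 (bin 10000111); offset now 20 = byte 2 bit 4; 12 bits remain
Read 5: bits[20:28] width=8 -> value=107 (bin 01101011); offset now 28 = byte 3 bit 4; 4 bits remain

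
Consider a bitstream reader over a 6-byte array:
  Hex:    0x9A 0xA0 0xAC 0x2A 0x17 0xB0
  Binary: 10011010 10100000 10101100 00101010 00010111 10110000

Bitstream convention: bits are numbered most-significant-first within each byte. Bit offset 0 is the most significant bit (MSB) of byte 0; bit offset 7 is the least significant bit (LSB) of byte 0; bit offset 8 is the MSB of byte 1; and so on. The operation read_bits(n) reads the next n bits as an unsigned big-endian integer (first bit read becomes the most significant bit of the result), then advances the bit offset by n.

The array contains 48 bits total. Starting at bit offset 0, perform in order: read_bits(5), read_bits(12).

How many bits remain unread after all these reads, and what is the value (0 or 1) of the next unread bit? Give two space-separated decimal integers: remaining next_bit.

Read 1: bits[0:5] width=5 -> value=19 (bin 10011); offset now 5 = byte 0 bit 5; 43 bits remain
Read 2: bits[5:17] width=12 -> value=1345 (bin 010101000001); offset now 17 = byte 2 bit 1; 31 bits remain

Answer: 31 0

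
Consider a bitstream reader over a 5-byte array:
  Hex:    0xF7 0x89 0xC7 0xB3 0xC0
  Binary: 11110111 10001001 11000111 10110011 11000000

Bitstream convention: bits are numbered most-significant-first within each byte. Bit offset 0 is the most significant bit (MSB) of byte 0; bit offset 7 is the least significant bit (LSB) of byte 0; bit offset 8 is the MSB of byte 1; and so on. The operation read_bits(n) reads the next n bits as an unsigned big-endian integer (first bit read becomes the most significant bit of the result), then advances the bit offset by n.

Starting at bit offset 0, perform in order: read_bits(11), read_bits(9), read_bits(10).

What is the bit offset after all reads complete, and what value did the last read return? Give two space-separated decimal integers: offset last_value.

Read 1: bits[0:11] width=11 -> value=1980 (bin 11110111100); offset now 11 = byte 1 bit 3; 29 bits remain
Read 2: bits[11:20] width=9 -> value=156 (bin 010011100); offset now 20 = byte 2 bit 4; 20 bits remain
Read 3: bits[20:30] width=10 -> value=492 (bin 0111101100); offset now 30 = byte 3 bit 6; 10 bits remain

Answer: 30 492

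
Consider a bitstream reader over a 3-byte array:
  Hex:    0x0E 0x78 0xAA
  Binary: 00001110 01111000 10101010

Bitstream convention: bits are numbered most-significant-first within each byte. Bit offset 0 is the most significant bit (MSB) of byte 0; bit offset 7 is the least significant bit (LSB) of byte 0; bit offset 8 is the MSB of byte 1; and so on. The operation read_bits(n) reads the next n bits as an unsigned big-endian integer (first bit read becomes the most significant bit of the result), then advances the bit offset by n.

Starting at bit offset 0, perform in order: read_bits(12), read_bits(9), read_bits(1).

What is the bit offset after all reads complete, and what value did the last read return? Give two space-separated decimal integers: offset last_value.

Read 1: bits[0:12] width=12 -> value=231 (bin 000011100111); offset now 12 = byte 1 bit 4; 12 bits remain
Read 2: bits[12:21] width=9 -> value=277 (bin 100010101); offset now 21 = byte 2 bit 5; 3 bits remain
Read 3: bits[21:22] width=1 -> value=0 (bin 0); offset now 22 = byte 2 bit 6; 2 bits remain

Answer: 22 0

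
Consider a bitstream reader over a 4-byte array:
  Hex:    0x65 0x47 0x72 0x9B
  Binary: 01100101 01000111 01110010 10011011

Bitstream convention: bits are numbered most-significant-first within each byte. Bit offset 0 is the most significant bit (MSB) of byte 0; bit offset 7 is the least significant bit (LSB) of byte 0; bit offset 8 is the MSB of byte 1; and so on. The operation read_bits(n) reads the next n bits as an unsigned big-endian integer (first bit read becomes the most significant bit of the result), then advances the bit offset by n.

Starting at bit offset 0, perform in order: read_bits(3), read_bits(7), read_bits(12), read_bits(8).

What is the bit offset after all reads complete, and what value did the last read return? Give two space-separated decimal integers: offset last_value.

Read 1: bits[0:3] width=3 -> value=3 (bin 011); offset now 3 = byte 0 bit 3; 29 bits remain
Read 2: bits[3:10] width=7 -> value=21 (bin 0010101); offset now 10 = byte 1 bit 2; 22 bits remain
Read 3: bits[10:22] width=12 -> value=476 (bin 000111011100); offset now 22 = byte 2 bit 6; 10 bits remain
Read 4: bits[22:30] width=8 -> value=166 (bin 10100110); offset now 30 = byte 3 bit 6; 2 bits remain

Answer: 30 166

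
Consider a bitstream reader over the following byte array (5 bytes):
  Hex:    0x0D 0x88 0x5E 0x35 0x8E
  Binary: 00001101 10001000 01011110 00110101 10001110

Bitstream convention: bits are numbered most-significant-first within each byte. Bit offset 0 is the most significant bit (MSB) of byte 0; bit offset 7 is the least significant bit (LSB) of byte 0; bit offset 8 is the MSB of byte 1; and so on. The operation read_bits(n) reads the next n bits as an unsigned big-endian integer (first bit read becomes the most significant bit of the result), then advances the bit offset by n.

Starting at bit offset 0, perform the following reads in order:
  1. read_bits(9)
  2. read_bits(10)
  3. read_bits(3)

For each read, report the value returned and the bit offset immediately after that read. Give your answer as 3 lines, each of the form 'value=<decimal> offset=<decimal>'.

Answer: value=27 offset=9
value=66 offset=19
value=7 offset=22

Derivation:
Read 1: bits[0:9] width=9 -> value=27 (bin 000011011); offset now 9 = byte 1 bit 1; 31 bits remain
Read 2: bits[9:19] width=10 -> value=66 (bin 0001000010); offset now 19 = byte 2 bit 3; 21 bits remain
Read 3: bits[19:22] width=3 -> value=7 (bin 111); offset now 22 = byte 2 bit 6; 18 bits remain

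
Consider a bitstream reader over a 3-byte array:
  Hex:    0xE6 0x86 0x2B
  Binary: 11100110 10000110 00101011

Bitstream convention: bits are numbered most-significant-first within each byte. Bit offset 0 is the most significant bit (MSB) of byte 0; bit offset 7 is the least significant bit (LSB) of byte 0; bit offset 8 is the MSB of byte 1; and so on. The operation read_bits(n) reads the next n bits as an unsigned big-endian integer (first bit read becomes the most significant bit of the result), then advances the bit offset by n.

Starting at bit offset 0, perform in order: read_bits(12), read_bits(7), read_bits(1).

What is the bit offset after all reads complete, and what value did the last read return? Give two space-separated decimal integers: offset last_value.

Read 1: bits[0:12] width=12 -> value=3688 (bin 111001101000); offset now 12 = byte 1 bit 4; 12 bits remain
Read 2: bits[12:19] width=7 -> value=49 (bin 0110001); offset now 19 = byte 2 bit 3; 5 bits remain
Read 3: bits[19:20] width=1 -> value=0 (bin 0); offset now 20 = byte 2 bit 4; 4 bits remain

Answer: 20 0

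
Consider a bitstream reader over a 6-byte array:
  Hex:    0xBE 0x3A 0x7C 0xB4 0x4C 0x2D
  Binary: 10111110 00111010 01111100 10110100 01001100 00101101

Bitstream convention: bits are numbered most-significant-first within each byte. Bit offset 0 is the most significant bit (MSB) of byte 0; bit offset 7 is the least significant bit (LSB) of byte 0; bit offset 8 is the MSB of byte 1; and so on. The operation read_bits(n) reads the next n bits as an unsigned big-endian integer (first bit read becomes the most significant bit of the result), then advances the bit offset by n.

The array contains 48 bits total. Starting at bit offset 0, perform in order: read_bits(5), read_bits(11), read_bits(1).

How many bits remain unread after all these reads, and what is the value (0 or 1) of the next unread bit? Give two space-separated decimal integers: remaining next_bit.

Read 1: bits[0:5] width=5 -> value=23 (bin 10111); offset now 5 = byte 0 bit 5; 43 bits remain
Read 2: bits[5:16] width=11 -> value=1594 (bin 11000111010); offset now 16 = byte 2 bit 0; 32 bits remain
Read 3: bits[16:17] width=1 -> value=0 (bin 0); offset now 17 = byte 2 bit 1; 31 bits remain

Answer: 31 1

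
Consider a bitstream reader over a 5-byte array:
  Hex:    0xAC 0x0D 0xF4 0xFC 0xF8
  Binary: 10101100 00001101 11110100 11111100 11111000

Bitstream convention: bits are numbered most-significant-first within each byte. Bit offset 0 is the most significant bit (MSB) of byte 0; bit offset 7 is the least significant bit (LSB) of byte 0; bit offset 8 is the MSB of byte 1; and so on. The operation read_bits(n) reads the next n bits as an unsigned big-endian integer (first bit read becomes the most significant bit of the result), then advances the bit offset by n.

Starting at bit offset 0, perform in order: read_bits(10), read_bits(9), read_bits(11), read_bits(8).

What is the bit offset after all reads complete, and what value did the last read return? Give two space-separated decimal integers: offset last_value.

Answer: 38 62

Derivation:
Read 1: bits[0:10] width=10 -> value=688 (bin 1010110000); offset now 10 = byte 1 bit 2; 30 bits remain
Read 2: bits[10:19] width=9 -> value=111 (bin 001101111); offset now 19 = byte 2 bit 3; 21 bits remain
Read 3: bits[19:30] width=11 -> value=1343 (bin 10100111111); offset now 30 = byte 3 bit 6; 10 bits remain
Read 4: bits[30:38] width=8 -> value=62 (bin 00111110); offset now 38 = byte 4 bit 6; 2 bits remain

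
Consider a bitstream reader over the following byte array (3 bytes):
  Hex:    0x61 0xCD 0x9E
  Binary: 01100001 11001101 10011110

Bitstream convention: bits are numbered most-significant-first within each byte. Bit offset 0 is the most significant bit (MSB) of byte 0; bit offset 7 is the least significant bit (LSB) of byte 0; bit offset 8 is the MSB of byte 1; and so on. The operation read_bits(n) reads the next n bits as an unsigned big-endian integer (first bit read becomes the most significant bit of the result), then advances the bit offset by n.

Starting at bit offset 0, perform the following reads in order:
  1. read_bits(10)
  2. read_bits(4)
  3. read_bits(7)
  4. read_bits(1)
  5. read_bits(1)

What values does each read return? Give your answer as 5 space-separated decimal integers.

Answer: 391 3 51 1 1

Derivation:
Read 1: bits[0:10] width=10 -> value=391 (bin 0110000111); offset now 10 = byte 1 bit 2; 14 bits remain
Read 2: bits[10:14] width=4 -> value=3 (bin 0011); offset now 14 = byte 1 bit 6; 10 bits remain
Read 3: bits[14:21] width=7 -> value=51 (bin 0110011); offset now 21 = byte 2 bit 5; 3 bits remain
Read 4: bits[21:22] width=1 -> value=1 (bin 1); offset now 22 = byte 2 bit 6; 2 bits remain
Read 5: bits[22:23] width=1 -> value=1 (bin 1); offset now 23 = byte 2 bit 7; 1 bits remain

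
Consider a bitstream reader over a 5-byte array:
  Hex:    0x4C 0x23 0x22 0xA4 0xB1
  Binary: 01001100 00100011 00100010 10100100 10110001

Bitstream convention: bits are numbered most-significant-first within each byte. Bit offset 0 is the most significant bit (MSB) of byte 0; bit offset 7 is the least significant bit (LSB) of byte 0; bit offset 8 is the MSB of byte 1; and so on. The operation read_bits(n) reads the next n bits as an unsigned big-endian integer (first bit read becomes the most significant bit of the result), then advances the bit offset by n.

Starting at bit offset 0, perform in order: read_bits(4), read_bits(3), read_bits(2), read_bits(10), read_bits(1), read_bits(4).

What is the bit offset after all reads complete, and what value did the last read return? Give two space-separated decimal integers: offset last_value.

Answer: 24 2

Derivation:
Read 1: bits[0:4] width=4 -> value=4 (bin 0100); offset now 4 = byte 0 bit 4; 36 bits remain
Read 2: bits[4:7] width=3 -> value=6 (bin 110); offset now 7 = byte 0 bit 7; 33 bits remain
Read 3: bits[7:9] width=2 -> value=0 (bin 00); offset now 9 = byte 1 bit 1; 31 bits remain
Read 4: bits[9:19] width=10 -> value=281 (bin 0100011001); offset now 19 = byte 2 bit 3; 21 bits remain
Read 5: bits[19:20] width=1 -> value=0 (bin 0); offset now 20 = byte 2 bit 4; 20 bits remain
Read 6: bits[20:24] width=4 -> value=2 (bin 0010); offset now 24 = byte 3 bit 0; 16 bits remain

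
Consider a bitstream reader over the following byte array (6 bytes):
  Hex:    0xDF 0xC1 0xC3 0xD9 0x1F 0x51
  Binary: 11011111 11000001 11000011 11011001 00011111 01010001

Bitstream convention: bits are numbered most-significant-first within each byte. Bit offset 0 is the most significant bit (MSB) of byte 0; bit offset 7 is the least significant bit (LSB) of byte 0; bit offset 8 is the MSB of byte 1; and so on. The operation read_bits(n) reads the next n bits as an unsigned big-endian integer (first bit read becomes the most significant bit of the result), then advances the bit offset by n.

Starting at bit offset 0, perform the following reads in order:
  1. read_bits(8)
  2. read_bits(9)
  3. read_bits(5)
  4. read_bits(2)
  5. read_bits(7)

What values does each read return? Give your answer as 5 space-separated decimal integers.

Read 1: bits[0:8] width=8 -> value=223 (bin 11011111); offset now 8 = byte 1 bit 0; 40 bits remain
Read 2: bits[8:17] width=9 -> value=387 (bin 110000011); offset now 17 = byte 2 bit 1; 31 bits remain
Read 3: bits[17:22] width=5 -> value=16 (bin 10000); offset now 22 = byte 2 bit 6; 26 bits remain
Read 4: bits[22:24] width=2 -> value=3 (bin 11); offset now 24 = byte 3 bit 0; 24 bits remain
Read 5: bits[24:31] width=7 -> value=108 (bin 1101100); offset now 31 = byte 3 bit 7; 17 bits remain

Answer: 223 387 16 3 108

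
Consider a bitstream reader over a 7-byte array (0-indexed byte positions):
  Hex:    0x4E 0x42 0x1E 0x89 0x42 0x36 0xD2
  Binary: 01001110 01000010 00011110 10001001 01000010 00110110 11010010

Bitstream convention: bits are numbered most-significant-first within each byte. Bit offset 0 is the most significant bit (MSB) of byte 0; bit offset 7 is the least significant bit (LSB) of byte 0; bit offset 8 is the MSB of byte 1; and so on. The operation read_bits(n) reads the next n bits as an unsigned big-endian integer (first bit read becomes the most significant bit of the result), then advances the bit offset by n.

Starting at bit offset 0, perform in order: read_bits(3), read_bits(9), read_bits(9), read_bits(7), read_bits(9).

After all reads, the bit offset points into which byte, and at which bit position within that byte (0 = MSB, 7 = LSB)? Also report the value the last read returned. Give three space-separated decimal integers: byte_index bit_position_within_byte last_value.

Read 1: bits[0:3] width=3 -> value=2 (bin 010); offset now 3 = byte 0 bit 3; 53 bits remain
Read 2: bits[3:12] width=9 -> value=228 (bin 011100100); offset now 12 = byte 1 bit 4; 44 bits remain
Read 3: bits[12:21] width=9 -> value=67 (bin 001000011); offset now 21 = byte 2 bit 5; 35 bits remain
Read 4: bits[21:28] width=7 -> value=104 (bin 1101000); offset now 28 = byte 3 bit 4; 28 bits remain
Read 5: bits[28:37] width=9 -> value=296 (bin 100101000); offset now 37 = byte 4 bit 5; 19 bits remain

Answer: 4 5 296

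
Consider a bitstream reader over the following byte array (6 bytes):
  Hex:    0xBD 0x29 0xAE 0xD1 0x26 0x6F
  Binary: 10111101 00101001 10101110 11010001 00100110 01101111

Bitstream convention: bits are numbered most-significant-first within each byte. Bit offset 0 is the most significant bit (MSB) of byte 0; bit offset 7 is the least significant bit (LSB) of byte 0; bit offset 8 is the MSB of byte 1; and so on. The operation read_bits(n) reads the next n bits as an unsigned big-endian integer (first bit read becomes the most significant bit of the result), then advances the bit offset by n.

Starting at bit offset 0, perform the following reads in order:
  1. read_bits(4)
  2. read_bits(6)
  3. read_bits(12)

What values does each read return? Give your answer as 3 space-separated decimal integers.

Read 1: bits[0:4] width=4 -> value=11 (bin 1011); offset now 4 = byte 0 bit 4; 44 bits remain
Read 2: bits[4:10] width=6 -> value=52 (bin 110100); offset now 10 = byte 1 bit 2; 38 bits remain
Read 3: bits[10:22] width=12 -> value=2667 (bin 101001101011); offset now 22 = byte 2 bit 6; 26 bits remain

Answer: 11 52 2667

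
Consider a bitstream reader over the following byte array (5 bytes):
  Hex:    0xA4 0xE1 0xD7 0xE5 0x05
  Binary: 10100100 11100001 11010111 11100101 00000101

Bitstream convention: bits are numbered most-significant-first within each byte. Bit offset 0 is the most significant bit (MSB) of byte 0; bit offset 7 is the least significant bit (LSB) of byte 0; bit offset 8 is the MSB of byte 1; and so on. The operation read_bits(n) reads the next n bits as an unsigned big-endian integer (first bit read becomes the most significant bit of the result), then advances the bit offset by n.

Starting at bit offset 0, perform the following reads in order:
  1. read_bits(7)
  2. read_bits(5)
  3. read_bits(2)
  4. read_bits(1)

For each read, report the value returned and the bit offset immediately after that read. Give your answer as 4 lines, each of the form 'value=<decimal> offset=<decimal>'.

Read 1: bits[0:7] width=7 -> value=82 (bin 1010010); offset now 7 = byte 0 bit 7; 33 bits remain
Read 2: bits[7:12] width=5 -> value=14 (bin 01110); offset now 12 = byte 1 bit 4; 28 bits remain
Read 3: bits[12:14] width=2 -> value=0 (bin 00); offset now 14 = byte 1 bit 6; 26 bits remain
Read 4: bits[14:15] width=1 -> value=0 (bin 0); offset now 15 = byte 1 bit 7; 25 bits remain

Answer: value=82 offset=7
value=14 offset=12
value=0 offset=14
value=0 offset=15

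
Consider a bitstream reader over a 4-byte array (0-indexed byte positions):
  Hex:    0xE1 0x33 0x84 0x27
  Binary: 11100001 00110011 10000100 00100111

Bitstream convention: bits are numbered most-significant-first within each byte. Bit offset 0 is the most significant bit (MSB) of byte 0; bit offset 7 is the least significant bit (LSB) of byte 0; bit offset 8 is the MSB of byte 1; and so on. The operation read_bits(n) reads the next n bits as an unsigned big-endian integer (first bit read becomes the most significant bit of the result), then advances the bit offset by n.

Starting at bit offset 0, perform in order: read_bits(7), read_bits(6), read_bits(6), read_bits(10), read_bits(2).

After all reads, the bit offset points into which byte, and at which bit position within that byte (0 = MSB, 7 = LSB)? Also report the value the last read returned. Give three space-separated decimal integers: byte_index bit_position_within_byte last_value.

Answer: 3 7 3

Derivation:
Read 1: bits[0:7] width=7 -> value=112 (bin 1110000); offset now 7 = byte 0 bit 7; 25 bits remain
Read 2: bits[7:13] width=6 -> value=38 (bin 100110); offset now 13 = byte 1 bit 5; 19 bits remain
Read 3: bits[13:19] width=6 -> value=28 (bin 011100); offset now 19 = byte 2 bit 3; 13 bits remain
Read 4: bits[19:29] width=10 -> value=132 (bin 0010000100); offset now 29 = byte 3 bit 5; 3 bits remain
Read 5: bits[29:31] width=2 -> value=3 (bin 11); offset now 31 = byte 3 bit 7; 1 bits remain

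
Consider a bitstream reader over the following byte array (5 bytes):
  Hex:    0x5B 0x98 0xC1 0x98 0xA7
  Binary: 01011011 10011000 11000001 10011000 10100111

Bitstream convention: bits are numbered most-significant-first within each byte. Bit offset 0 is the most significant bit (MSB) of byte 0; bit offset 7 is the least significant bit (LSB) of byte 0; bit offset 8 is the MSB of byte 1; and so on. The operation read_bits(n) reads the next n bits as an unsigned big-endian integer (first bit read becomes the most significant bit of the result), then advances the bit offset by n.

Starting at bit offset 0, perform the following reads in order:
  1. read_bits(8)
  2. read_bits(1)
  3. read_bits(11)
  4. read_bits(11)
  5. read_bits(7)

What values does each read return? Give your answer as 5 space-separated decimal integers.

Read 1: bits[0:8] width=8 -> value=91 (bin 01011011); offset now 8 = byte 1 bit 0; 32 bits remain
Read 2: bits[8:9] width=1 -> value=1 (bin 1); offset now 9 = byte 1 bit 1; 31 bits remain
Read 3: bits[9:20] width=11 -> value=396 (bin 00110001100); offset now 20 = byte 2 bit 4; 20 bits remain
Read 4: bits[20:31] width=11 -> value=204 (bin 00011001100); offset now 31 = byte 3 bit 7; 9 bits remain
Read 5: bits[31:38] width=7 -> value=41 (bin 0101001); offset now 38 = byte 4 bit 6; 2 bits remain

Answer: 91 1 396 204 41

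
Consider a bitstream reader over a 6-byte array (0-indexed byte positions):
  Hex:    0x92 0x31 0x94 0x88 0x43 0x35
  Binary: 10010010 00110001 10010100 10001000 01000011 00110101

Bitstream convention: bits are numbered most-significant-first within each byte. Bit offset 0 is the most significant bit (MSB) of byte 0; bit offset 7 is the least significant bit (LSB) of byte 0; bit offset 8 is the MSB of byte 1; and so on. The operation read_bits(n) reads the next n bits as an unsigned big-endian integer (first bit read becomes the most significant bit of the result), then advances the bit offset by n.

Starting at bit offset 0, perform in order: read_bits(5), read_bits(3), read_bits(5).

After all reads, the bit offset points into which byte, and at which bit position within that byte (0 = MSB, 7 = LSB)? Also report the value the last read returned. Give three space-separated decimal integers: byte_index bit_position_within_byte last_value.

Answer: 1 5 6

Derivation:
Read 1: bits[0:5] width=5 -> value=18 (bin 10010); offset now 5 = byte 0 bit 5; 43 bits remain
Read 2: bits[5:8] width=3 -> value=2 (bin 010); offset now 8 = byte 1 bit 0; 40 bits remain
Read 3: bits[8:13] width=5 -> value=6 (bin 00110); offset now 13 = byte 1 bit 5; 35 bits remain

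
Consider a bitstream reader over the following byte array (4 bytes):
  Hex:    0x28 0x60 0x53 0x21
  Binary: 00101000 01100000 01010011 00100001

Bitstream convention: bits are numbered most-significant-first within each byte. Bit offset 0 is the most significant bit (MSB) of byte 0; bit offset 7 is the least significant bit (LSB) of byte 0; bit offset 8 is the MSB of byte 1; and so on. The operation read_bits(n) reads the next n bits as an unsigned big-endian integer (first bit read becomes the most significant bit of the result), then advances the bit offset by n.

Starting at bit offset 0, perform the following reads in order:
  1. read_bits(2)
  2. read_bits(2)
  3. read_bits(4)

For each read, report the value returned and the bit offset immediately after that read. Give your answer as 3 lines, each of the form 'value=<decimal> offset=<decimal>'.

Answer: value=0 offset=2
value=2 offset=4
value=8 offset=8

Derivation:
Read 1: bits[0:2] width=2 -> value=0 (bin 00); offset now 2 = byte 0 bit 2; 30 bits remain
Read 2: bits[2:4] width=2 -> value=2 (bin 10); offset now 4 = byte 0 bit 4; 28 bits remain
Read 3: bits[4:8] width=4 -> value=8 (bin 1000); offset now 8 = byte 1 bit 0; 24 bits remain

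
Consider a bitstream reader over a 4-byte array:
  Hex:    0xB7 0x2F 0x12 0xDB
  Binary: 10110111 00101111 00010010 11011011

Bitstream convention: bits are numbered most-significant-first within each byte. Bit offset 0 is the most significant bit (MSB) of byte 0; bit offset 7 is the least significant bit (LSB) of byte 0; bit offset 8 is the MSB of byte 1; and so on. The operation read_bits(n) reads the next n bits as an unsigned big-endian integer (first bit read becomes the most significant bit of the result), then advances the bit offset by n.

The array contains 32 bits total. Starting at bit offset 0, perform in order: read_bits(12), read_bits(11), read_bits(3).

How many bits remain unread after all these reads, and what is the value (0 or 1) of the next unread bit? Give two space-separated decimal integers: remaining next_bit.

Answer: 6 0

Derivation:
Read 1: bits[0:12] width=12 -> value=2930 (bin 101101110010); offset now 12 = byte 1 bit 4; 20 bits remain
Read 2: bits[12:23] width=11 -> value=1929 (bin 11110001001); offset now 23 = byte 2 bit 7; 9 bits remain
Read 3: bits[23:26] width=3 -> value=3 (bin 011); offset now 26 = byte 3 bit 2; 6 bits remain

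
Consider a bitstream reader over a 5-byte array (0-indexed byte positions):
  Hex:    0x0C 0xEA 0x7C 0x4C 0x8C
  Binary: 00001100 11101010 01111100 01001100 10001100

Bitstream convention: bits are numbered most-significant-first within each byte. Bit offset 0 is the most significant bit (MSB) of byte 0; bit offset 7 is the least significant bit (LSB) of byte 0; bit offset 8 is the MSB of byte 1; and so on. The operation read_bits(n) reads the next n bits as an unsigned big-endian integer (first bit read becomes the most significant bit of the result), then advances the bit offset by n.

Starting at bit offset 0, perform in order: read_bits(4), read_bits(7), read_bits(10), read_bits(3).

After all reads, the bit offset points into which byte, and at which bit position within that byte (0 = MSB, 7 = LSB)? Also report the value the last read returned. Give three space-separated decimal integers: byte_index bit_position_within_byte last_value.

Answer: 3 0 4

Derivation:
Read 1: bits[0:4] width=4 -> value=0 (bin 0000); offset now 4 = byte 0 bit 4; 36 bits remain
Read 2: bits[4:11] width=7 -> value=103 (bin 1100111); offset now 11 = byte 1 bit 3; 29 bits remain
Read 3: bits[11:21] width=10 -> value=335 (bin 0101001111); offset now 21 = byte 2 bit 5; 19 bits remain
Read 4: bits[21:24] width=3 -> value=4 (bin 100); offset now 24 = byte 3 bit 0; 16 bits remain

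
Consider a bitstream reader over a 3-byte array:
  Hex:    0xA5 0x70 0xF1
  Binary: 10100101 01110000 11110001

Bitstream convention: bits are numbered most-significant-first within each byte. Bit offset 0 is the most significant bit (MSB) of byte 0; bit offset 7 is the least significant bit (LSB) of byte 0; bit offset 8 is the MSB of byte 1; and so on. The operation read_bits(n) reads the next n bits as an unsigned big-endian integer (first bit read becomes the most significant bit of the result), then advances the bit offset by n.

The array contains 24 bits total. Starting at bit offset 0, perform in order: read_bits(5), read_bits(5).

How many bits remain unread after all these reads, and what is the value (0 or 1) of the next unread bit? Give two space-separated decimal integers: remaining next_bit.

Read 1: bits[0:5] width=5 -> value=20 (bin 10100); offset now 5 = byte 0 bit 5; 19 bits remain
Read 2: bits[5:10] width=5 -> value=21 (bin 10101); offset now 10 = byte 1 bit 2; 14 bits remain

Answer: 14 1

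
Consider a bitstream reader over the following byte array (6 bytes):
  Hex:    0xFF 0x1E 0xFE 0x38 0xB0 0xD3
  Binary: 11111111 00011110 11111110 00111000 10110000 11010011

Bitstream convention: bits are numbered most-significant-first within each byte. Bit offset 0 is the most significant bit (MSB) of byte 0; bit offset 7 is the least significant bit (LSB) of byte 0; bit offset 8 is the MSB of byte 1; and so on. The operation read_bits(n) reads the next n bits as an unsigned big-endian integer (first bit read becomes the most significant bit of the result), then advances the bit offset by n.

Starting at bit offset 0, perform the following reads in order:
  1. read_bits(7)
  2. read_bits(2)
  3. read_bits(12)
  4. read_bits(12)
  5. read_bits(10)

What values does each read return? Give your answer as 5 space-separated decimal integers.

Answer: 127 2 991 3185 390

Derivation:
Read 1: bits[0:7] width=7 -> value=127 (bin 1111111); offset now 7 = byte 0 bit 7; 41 bits remain
Read 2: bits[7:9] width=2 -> value=2 (bin 10); offset now 9 = byte 1 bit 1; 39 bits remain
Read 3: bits[9:21] width=12 -> value=991 (bin 001111011111); offset now 21 = byte 2 bit 5; 27 bits remain
Read 4: bits[21:33] width=12 -> value=3185 (bin 110001110001); offset now 33 = byte 4 bit 1; 15 bits remain
Read 5: bits[33:43] width=10 -> value=390 (bin 0110000110); offset now 43 = byte 5 bit 3; 5 bits remain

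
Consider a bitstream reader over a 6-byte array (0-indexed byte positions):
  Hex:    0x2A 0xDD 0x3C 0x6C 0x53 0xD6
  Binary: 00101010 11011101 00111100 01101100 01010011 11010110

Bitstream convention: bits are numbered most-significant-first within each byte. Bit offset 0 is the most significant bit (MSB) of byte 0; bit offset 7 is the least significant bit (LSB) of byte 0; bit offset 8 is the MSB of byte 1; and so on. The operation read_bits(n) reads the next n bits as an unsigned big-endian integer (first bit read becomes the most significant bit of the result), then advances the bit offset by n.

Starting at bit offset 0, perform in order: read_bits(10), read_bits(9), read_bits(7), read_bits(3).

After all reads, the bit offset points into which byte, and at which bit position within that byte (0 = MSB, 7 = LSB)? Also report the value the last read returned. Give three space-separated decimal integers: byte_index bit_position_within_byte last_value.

Read 1: bits[0:10] width=10 -> value=171 (bin 0010101011); offset now 10 = byte 1 bit 2; 38 bits remain
Read 2: bits[10:19] width=9 -> value=233 (bin 011101001); offset now 19 = byte 2 bit 3; 29 bits remain
Read 3: bits[19:26] width=7 -> value=113 (bin 1110001); offset now 26 = byte 3 bit 2; 22 bits remain
Read 4: bits[26:29] width=3 -> value=5 (bin 101); offset now 29 = byte 3 bit 5; 19 bits remain

Answer: 3 5 5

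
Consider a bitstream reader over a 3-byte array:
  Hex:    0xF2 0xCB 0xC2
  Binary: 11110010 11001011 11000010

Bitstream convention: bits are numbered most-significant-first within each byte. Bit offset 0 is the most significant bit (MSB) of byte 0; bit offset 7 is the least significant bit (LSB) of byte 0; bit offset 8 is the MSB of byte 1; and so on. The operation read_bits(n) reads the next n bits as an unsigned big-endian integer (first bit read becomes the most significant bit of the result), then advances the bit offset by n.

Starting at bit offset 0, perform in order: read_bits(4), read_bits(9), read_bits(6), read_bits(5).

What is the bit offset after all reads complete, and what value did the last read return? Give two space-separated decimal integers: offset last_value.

Read 1: bits[0:4] width=4 -> value=15 (bin 1111); offset now 4 = byte 0 bit 4; 20 bits remain
Read 2: bits[4:13] width=9 -> value=89 (bin 001011001); offset now 13 = byte 1 bit 5; 11 bits remain
Read 3: bits[13:19] width=6 -> value=30 (bin 011110); offset now 19 = byte 2 bit 3; 5 bits remain
Read 4: bits[19:24] width=5 -> value=2 (bin 00010); offset now 24 = byte 3 bit 0; 0 bits remain

Answer: 24 2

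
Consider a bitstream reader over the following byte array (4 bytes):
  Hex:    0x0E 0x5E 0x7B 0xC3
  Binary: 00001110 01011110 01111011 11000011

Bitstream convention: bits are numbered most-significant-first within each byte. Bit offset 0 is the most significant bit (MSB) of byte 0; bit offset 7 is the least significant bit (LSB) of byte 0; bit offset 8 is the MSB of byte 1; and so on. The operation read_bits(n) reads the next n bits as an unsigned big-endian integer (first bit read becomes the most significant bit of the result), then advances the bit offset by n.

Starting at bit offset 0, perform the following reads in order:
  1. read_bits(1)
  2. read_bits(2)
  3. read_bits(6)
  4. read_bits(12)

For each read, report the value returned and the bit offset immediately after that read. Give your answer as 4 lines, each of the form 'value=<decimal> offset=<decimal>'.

Answer: value=0 offset=1
value=0 offset=3
value=28 offset=9
value=3023 offset=21

Derivation:
Read 1: bits[0:1] width=1 -> value=0 (bin 0); offset now 1 = byte 0 bit 1; 31 bits remain
Read 2: bits[1:3] width=2 -> value=0 (bin 00); offset now 3 = byte 0 bit 3; 29 bits remain
Read 3: bits[3:9] width=6 -> value=28 (bin 011100); offset now 9 = byte 1 bit 1; 23 bits remain
Read 4: bits[9:21] width=12 -> value=3023 (bin 101111001111); offset now 21 = byte 2 bit 5; 11 bits remain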